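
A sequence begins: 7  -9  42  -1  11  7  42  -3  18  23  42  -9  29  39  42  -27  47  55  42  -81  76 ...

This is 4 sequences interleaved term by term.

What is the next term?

The terms cycle through 4 interleaved subsequences.
Track A: 7, 11, 18, 29, 47, 76 (Fibonacci-style (each term is the sum of the two before it)).
Track B: -9, 7, 23, 39, 55 (adding 16 each time).
Track C: 42, 42, 42, 42, 42 (the constant sequence 42).
Track D: -1, -3, -9, -27, -81 (a geometric progression (common ratio 3)).
The 22nd slot belongs to track B; its 6th term is 71.

71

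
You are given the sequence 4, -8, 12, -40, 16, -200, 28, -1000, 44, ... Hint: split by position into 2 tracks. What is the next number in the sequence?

-5000

Positions 1, 3, 5, … form one subsequence and positions 2, 4, 6, … form another.
Track A = 4, 12, 16, 28, 44: each term equals the sum of the previous two.
Track B = -8, -40, -200, -1000: multiplying by 5 each time.
The 10th slot belongs to track B; its 5th term is -5000.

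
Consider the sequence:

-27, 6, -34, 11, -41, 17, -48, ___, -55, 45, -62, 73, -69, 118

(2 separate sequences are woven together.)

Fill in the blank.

Split by position mod 2 into 2 tracks.
Subsequence A: -27, -34, -41, -48, -55, -62, -69 — linear: a_n = -20 − 7·n.
Subsequence B: 6, 11, 17, ?, 45, 73, 118 — each term equals the sum of the previous two.
The gap is subsequence B's term 4; the rule gives 28.

28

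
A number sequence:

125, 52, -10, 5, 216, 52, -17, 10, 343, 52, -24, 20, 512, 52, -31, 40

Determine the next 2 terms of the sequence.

Taking every 4th term gives 4 separate tracks.
Track A is 125, 216, 343, 512, which is consecutive cubes n³ from n = 5.
Track B is 52, 52, 52, 52, which is the constant sequence 52.
Track C is -10, -17, -24, -31, which is subtracting 7 each time.
Track D is 5, 10, 20, 40, which is a geometric progression (common ratio 2).
Position 17 falls in track A as its term 5, giving 729.
Position 18 falls in track B as its term 5, giving 52.

729, 52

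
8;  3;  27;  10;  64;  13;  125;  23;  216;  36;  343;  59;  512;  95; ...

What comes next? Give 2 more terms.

Split by position mod 2 into 2 tracks.
Subsequence A is 8, 27, 64, 125, 216, 343, 512, which is the cubes 2³, 3³, 4³, ….
Subsequence B is 3, 10, 13, 23, 36, 59, 95, which is Fibonacci-style (each term is the sum of the two before it).
Position 15 → subsequence A, term 8 = 729.
Position 16 → subsequence B, term 8 = 154.

729, 154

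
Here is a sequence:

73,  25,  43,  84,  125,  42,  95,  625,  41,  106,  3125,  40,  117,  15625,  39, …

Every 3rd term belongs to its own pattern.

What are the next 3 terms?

Taking every 3rd term gives 3 separate tracks.
Track A is 73, 84, 95, 106, 117, which is adding 11 each time.
Track B is 25, 125, 625, 3125, 15625, which is successive powers of 5.
Track C is 43, 42, 41, 40, 39, which is arithmetic, step −1.
Position 16 → track A, term 6 = 128.
Position 17 → track B, term 6 = 78125.
Position 18 → track C, term 6 = 38.

128, 78125, 38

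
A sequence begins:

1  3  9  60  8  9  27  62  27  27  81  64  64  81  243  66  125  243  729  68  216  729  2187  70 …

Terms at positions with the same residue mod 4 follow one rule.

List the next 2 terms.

343, 2187

Split by position mod 4: positions 1, 5, 9, … form one track, and each other residue class forms its own.
Track A: 1, 8, 27, 64, 125, 216 — the cubes 1³, 2³, 3³, ….
Track B: 3, 9, 27, 81, 243, 729 — a geometric progression (common ratio 3).
Track C: 9, 27, 81, 243, 729, 2187 — powers 3^2, 3^3, 3^4, ….
Track D: 60, 62, 64, 66, 68, 70 — adding 2 each time.
Position 25 falls in track A as its term 7, giving 343.
Position 26 falls in track B as its term 7, giving 2187.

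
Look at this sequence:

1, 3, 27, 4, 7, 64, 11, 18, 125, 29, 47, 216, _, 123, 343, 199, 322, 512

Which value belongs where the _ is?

Reading positions in blocks of 3 reveals the pattern AAB — 2 tracks woven together.
Track A = 1, 3, 4, 7, 11, 18, 29, 47, ?, 123, 199, 322: a Fibonacci-like recurrence a_n = a_{n-1} + a_{n-2}.
Track B = 27, 64, 125, 216, 343, 512: consecutive cubes n³ from n = 3.
The gap is track A's term 9; the rule gives 76.

76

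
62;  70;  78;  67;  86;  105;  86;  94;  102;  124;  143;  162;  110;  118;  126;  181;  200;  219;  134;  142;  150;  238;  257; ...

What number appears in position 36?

The slot pattern repeats as AAABBB (period 6), so there are 2 interleaved tracks.
Track A is 62, 70, 78, 86, 94, 102, 110, 118, 126, 134, 142, 150, which is adding 8 each time.
Track B is 67, 86, 105, 124, 143, 162, 181, 200, 219, 238, 257, which is arithmetic, step +19.
Position 36 falls in track B as its term 18, giving 390.

390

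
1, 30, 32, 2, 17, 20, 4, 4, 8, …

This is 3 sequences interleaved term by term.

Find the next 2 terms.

Split by position mod 3: positions 1, 4, 7, … form one track, and each other residue class forms its own.
Subsequence A is 1, 2, 4, which is successive powers of 2.
Subsequence B is 30, 17, 4, which is linear: a_n = 43 − 13·n.
Subsequence C is 32, 20, 8, which is linear: a_n = 44 − 12·n.
Position 10 falls in subsequence A as its term 4, giving 8.
Term 11 comes from subsequence B (its 4th entry): -9.

8, -9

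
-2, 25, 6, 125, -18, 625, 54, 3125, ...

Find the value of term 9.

-162

Positions 1, 3, 5, … form one subsequence and positions 2, 4, 6, … form another.
Track A = -2, 6, -18, 54: geometric, ×-3 each step.
Track B = 25, 125, 625, 3125: powers 5^2, 5^3, 5^4, ….
Term 9 comes from track A (its 5th entry): -162.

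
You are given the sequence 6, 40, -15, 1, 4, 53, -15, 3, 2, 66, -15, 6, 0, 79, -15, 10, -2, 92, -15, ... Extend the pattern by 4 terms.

Split by position mod 4: positions 1, 5, 9, … form one track, and each other residue class forms its own.
Subsequence A = 6, 4, 2, 0, -2: arithmetic, step −2.
Subsequence B = 40, 53, 66, 79, 92: linear: a_n = 27 + 13·n.
Subsequence C = -15, -15, -15, -15, -15: constant -15.
Subsequence D = 1, 3, 6, 10: the triangular numbers T_1, T_2, ….
Term 20 comes from subsequence D (its 5th entry): 15.
The 21st slot belongs to subsequence A; its 6th term is -4.
Position 22 → subsequence B, term 6 = 105.
Position 23 → subsequence C, term 6 = -15.

15, -4, 105, -15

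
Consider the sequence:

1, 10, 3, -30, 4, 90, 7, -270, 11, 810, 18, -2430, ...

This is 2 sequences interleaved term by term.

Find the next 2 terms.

Split by position mod 2 into 2 tracks.
Subsequence A = 1, 3, 4, 7, 11, 18: a Fibonacci-like recurrence a_n = a_{n-1} + a_{n-2}.
Subsequence B = 10, -30, 90, -270, 810, -2430: a geometric progression (common ratio -3).
Position 13 falls in subsequence A as its term 7, giving 29.
Term 14 comes from subsequence B (its 7th entry): 7290.

29, 7290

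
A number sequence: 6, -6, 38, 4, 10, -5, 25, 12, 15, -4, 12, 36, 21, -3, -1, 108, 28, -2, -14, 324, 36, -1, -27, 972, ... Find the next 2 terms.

45, 0

The terms cycle through 4 interleaved subsequences.
Track A: 6, 10, 15, 21, 28, 36 — triangular numbers n(n+1)/2 for n = 3, 4, ….
Track B: -6, -5, -4, -3, -2, -1 — arithmetic with common difference +1.
Track C: 38, 25, 12, -1, -14, -27 — linear: a_n = 51 − 13·n.
Track D: 4, 12, 36, 108, 324, 972 — multiplying by 3 each time.
Term 25 comes from track A (its 7th entry): 45.
Term 26 comes from track B (its 7th entry): 0.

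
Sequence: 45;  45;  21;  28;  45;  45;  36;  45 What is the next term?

Reading positions in blocks of 4 reveals the pattern AABB — 2 tracks woven together.
Track A: 45, 45, 45, 45. The constant sequence 45.
Track B: 21, 28, 36, 45. Triangular numbers starting at T_6.
Position 9 falls in track A as its term 5, giving 45.

45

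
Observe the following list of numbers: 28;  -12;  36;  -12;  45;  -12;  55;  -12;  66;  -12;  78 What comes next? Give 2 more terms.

-12, 91

Odd-indexed and even-indexed terms follow separate rules.
Subsequence A: 28, 36, 45, 55, 66, 78 — triangular numbers starting at T_7.
Subsequence B: -12, -12, -12, -12, -12 — always -12.
Position 12 falls in subsequence B as its term 6, giving -12.
Position 13 → subsequence A, term 7 = 91.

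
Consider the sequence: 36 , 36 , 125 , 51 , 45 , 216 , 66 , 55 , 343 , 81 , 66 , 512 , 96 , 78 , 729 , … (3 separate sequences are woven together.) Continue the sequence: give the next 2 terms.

Read the sequence 3 terms at a time; column i is its own pattern.
Track A: 36, 51, 66, 81, 96. Adding 15 each time.
Track B: 36, 45, 55, 66, 78. Triangular numbers n(n+1)/2 for n = 8, 9, ….
Track C: 125, 216, 343, 512, 729. The cubes 5³, 6³, 7³, ….
Position 16 falls in track A as its term 6, giving 111.
Position 17 falls in track B as its term 6, giving 91.

111, 91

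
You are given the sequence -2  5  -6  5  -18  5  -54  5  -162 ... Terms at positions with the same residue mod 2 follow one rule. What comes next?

5

Positions 1, 3, 5, … form one subsequence and positions 2, 4, 6, … form another.
Subsequence A: -2, -6, -18, -54, -162. Geometric with ratio 3.
Subsequence B: 5, 5, 5, 5. The constant sequence 5.
Term 10 comes from subsequence B (its 5th entry): 5.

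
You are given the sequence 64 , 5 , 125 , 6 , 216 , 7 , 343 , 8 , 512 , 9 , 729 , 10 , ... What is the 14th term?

11

Odd-indexed and even-indexed terms follow separate rules.
Track A: 64, 125, 216, 343, 512, 729 — consecutive cubes n³ from n = 4.
Track B: 5, 6, 7, 8, 9, 10 — adding 1 each time.
Term 14 comes from track B (its 7th entry): 11.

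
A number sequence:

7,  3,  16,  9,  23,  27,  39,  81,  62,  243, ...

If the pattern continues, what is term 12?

729

Split by position mod 2 into 2 tracks.
Track A: 7, 16, 23, 39, 62 — each term equals the sum of the previous two.
Track B: 3, 9, 27, 81, 243 — geometric, ×3 each step.
Position 12 → track B, term 6 = 729.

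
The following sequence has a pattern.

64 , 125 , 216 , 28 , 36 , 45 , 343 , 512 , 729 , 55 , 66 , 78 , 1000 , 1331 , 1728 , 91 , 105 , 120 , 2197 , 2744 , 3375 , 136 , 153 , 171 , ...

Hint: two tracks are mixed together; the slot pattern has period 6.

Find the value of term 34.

Reading positions in blocks of 6 reveals the pattern AAABBB — 2 tracks woven together.
Track A = 64, 125, 216, 343, 512, 729, 1000, 1331, 1728, 2197, 2744, 3375: consecutive cubes n³ from n = 4.
Track B = 28, 36, 45, 55, 66, 78, 91, 105, 120, 136, 153, 171: triangular numbers n(n+1)/2 for n = 7, 8, ….
Term 34 comes from track B (its 16th entry): 253.

253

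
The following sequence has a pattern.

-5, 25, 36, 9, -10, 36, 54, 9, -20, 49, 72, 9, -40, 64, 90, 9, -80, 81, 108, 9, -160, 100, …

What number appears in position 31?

162

Read the sequence 4 terms at a time; column i is its own pattern.
Track A is -5, -10, -20, -40, -80, -160, which is geometric with ratio 2.
Track B is 25, 36, 49, 64, 81, 100, which is consecutive squares n² from n = 5.
Track C is 36, 54, 72, 90, 108, which is arithmetic, step +18.
Track D is 9, 9, 9, 9, 9, which is always 9.
Term 31 comes from track C (its 8th entry): 162.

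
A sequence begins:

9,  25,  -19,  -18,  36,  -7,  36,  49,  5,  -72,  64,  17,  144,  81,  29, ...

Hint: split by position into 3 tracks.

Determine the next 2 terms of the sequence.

Split by position mod 3: positions 1, 4, 7, … form one track, and each other residue class forms its own.
Track A: 9, -18, 36, -72, 144. Geometric with ratio -2.
Track B: 25, 36, 49, 64, 81. Consecutive squares n² from n = 5.
Track C: -19, -7, 5, 17, 29. Arithmetic, step +12.
The 16th slot belongs to track A; its 6th term is -288.
Term 17 comes from track B (its 6th entry): 100.

-288, 100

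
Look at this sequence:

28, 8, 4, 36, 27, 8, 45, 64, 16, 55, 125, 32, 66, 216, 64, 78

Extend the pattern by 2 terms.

343, 128

The terms cycle through 3 interleaved subsequences.
Track A is 28, 36, 45, 55, 66, 78, which is triangular numbers starting at T_7.
Track B is 8, 27, 64, 125, 216, which is the cubes 2³, 3³, 4³, ….
Track C is 4, 8, 16, 32, 64, which is powers of 2.
The 17th slot belongs to track B; its 6th term is 343.
Position 18 falls in track C as its term 6, giving 128.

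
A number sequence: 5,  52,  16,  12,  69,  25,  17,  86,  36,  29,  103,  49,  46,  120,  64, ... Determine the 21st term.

Taking every 3rd term gives 3 separate tracks.
Track A is 5, 12, 17, 29, 46, which is each term equals the sum of the previous two.
Track B is 52, 69, 86, 103, 120, which is adding 17 each time.
Track C is 16, 25, 36, 49, 64, which is perfect squares starting at 4².
Position 21 falls in track C as its term 7, giving 100.

100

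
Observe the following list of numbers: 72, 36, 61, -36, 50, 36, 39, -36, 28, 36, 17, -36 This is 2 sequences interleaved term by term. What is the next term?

6

Split by position mod 2 into 2 tracks.
Track A: 72, 61, 50, 39, 28, 17 (subtracting 11 each time).
Track B: 36, -36, 36, -36, 36, -36 (the oscillation 36·(−1)^(n+1)).
Position 13 falls in track A as its term 7, giving 6.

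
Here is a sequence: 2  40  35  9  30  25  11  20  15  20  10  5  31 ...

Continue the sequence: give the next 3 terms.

Reading positions in blocks of 3 reveals the pattern ABB — 2 tracks woven together.
Stream A is 2, 9, 11, 20, 31, which is Fibonacci-style (each term is the sum of the two before it).
Stream B is 40, 35, 30, 25, 20, 15, 10, 5, which is arithmetic with common difference −5.
Position 14 → stream B, term 9 = 0.
Position 15 falls in stream B as its term 10, giving -5.
Position 16 falls in stream A as its term 6, giving 51.

0, -5, 51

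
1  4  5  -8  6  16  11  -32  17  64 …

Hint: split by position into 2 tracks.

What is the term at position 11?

Odd-indexed and even-indexed terms follow separate rules.
Track A: 1, 5, 6, 11, 17. Fibonacci-style (each term is the sum of the two before it).
Track B: 4, -8, 16, -32, 64. A geometric progression (common ratio -2).
Term 11 comes from track A (its 6th entry): 28.

28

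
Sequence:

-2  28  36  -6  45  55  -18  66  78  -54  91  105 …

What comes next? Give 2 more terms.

-162, 120

The slot pattern repeats as ABB (period 3), so there are 2 interleaved tracks.
Track A: -2, -6, -18, -54. Multiplying by 3 each time.
Track B: 28, 36, 45, 55, 66, 78, 91, 105. The triangular numbers T_7, T_8, ….
Position 13 falls in track A as its term 5, giving -162.
Term 14 comes from track B (its 9th entry): 120.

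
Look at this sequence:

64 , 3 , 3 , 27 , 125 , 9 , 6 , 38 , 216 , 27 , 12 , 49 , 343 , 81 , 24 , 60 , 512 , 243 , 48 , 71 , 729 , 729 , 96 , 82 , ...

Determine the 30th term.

6561

Split by position mod 4 into 4 tracks.
Stream A: 64, 125, 216, 343, 512, 729. Consecutive cubes n³ from n = 4.
Stream B: 3, 9, 27, 81, 243, 729. Powers of 3.
Stream C: 3, 6, 12, 24, 48, 96. Geometric with ratio 2.
Stream D: 27, 38, 49, 60, 71, 82. Adding 11 each time.
Position 30 → stream B, term 8 = 6561.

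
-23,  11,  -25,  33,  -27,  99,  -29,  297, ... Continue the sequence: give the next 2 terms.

-31, 891

Taking every 2nd term gives 2 separate tracks.
Subsequence A: -23, -25, -27, -29. Subtracting 2 each time.
Subsequence B: 11, 33, 99, 297. A geometric progression (common ratio 3).
Position 9 falls in subsequence A as its term 5, giving -31.
The 10th slot belongs to subsequence B; its 5th term is 891.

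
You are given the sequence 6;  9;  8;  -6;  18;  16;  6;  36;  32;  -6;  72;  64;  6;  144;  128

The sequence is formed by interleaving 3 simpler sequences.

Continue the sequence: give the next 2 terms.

-6, 288

Taking every 3rd term gives 3 separate tracks.
Stream A: 6, -6, 6, -6, 6 — oscillating between 6 and -6.
Stream B: 9, 18, 36, 72, 144 — multiplying by 2 each time.
Stream C: 8, 16, 32, 64, 128 — successive powers of 2.
The 16th slot belongs to stream A; its 6th term is -6.
Position 17 falls in stream B as its term 6, giving 288.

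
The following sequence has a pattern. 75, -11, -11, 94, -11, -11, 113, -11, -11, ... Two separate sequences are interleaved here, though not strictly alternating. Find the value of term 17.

Positions follow the repeating pattern ABB; grouping by letter gives 2 tracks.
Subsequence A: 75, 94, 113. Arithmetic, step +19.
Subsequence B: -11, -11, -11, -11, -11, -11. Constant -11.
The 17th slot belongs to subsequence B; its 11th term is -11.

-11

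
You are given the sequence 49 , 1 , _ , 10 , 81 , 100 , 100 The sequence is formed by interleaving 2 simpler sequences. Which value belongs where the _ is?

Taking every 2nd term gives 2 separate tracks.
Track A is 49, ?, 81, 100, which is the squares 7², 8², 9², ….
Track B is 1, 10, 100, which is successive powers of 10.
Filling track A at index 2 by its rule yields 64.

64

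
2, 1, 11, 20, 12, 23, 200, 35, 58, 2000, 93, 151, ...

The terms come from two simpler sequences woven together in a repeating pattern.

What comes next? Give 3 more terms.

20000, 244, 395

Positions follow the repeating pattern ABB; grouping by letter gives 2 tracks.
Stream A: 2, 20, 200, 2000. A geometric progression (common ratio 10).
Stream B: 1, 11, 12, 23, 35, 58, 93, 151. Fibonacci-style (each term is the sum of the two before it).
Position 13 → stream A, term 5 = 20000.
Position 14 → stream B, term 9 = 244.
The 15th slot belongs to stream B; its 10th term is 395.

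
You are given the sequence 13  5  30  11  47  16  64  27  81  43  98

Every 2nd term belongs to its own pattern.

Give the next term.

Odd-indexed and even-indexed terms follow separate rules.
Stream A = 13, 30, 47, 64, 81, 98: arithmetic, step +17.
Stream B = 5, 11, 16, 27, 43: each term equals the sum of the previous two.
The 12th slot belongs to stream B; its 6th term is 70.

70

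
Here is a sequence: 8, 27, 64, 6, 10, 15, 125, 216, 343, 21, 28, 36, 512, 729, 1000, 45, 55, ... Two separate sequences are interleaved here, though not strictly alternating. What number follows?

66

The slot pattern repeats as AAABBB (period 6), so there are 2 interleaved tracks.
Subsequence A: 8, 27, 64, 125, 216, 343, 512, 729, 1000. The cubes 2³, 3³, 4³, ….
Subsequence B: 6, 10, 15, 21, 28, 36, 45, 55. The triangular numbers T_3, T_4, ….
Position 18 falls in subsequence B as its term 9, giving 66.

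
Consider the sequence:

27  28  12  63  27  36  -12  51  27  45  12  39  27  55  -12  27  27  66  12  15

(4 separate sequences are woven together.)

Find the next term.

27

Split by position mod 4 into 4 tracks.
Stream A: 27, 27, 27, 27, 27. Constant 27.
Stream B: 28, 36, 45, 55, 66. Triangular numbers starting at T_7.
Stream C: 12, -12, 12, -12, 12. Oscillating between 12 and -12.
Stream D: 63, 51, 39, 27, 15. Arithmetic, step −12.
Position 21 falls in stream A as its term 6, giving 27.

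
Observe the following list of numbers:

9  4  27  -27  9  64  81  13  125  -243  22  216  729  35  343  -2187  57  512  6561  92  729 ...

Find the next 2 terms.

-19683, 149

Split by position mod 3 into 3 tracks.
Track A: 9, -27, 81, -243, 729, -2187, 6561. Multiplying by -3 each time.
Track B: 4, 9, 13, 22, 35, 57, 92. Fibonacci-style (each term is the sum of the two before it).
Track C: 27, 64, 125, 216, 343, 512, 729. The cubes 3³, 4³, 5³, ….
Term 22 comes from track A (its 8th entry): -19683.
Position 23 falls in track B as its term 8, giving 149.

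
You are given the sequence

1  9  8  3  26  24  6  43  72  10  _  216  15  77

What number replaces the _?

Split by position mod 3: positions 1, 4, 7, … form one track, and each other residue class forms its own.
Stream A = 1, 3, 6, 10, 15: triangular numbers n(n+1)/2 for n = 1, 2, ….
Stream B = 9, 26, 43, ?, 77: arithmetic, step +17.
Stream C = 8, 24, 72, 216: multiplying by 3 each time.
Stream B's pattern makes the blank 60.

60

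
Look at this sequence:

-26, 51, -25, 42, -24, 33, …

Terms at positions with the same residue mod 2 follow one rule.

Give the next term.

-23

Positions 1, 3, 5, … form one subsequence and positions 2, 4, 6, … form another.
Subsequence A = -26, -25, -24: arithmetic with common difference +1.
Subsequence B = 51, 42, 33: subtracting 9 each time.
Position 7 falls in subsequence A as its term 4, giving -23.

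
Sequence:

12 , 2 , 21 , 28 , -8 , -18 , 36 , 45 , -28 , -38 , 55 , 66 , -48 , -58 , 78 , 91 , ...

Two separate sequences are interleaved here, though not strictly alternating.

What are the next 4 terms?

Positions follow the repeating pattern AABB; grouping by letter gives 2 tracks.
Subsequence A: 12, 2, -8, -18, -28, -38, -48, -58 — subtracting 10 each time.
Subsequence B: 21, 28, 36, 45, 55, 66, 78, 91 — the triangular numbers T_6, T_7, ….
Position 17 → subsequence A, term 9 = -68.
Term 18 comes from subsequence A (its 10th entry): -78.
Term 19 comes from subsequence B (its 9th entry): 105.
The 20th slot belongs to subsequence B; its 10th term is 120.

-68, -78, 105, 120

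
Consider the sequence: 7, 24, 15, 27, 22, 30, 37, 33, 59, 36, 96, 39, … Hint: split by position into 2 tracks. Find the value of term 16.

45

The terms cycle through 2 interleaved subsequences.
Track A: 7, 15, 22, 37, 59, 96. Each term equals the sum of the previous two.
Track B: 24, 27, 30, 33, 36, 39. Arithmetic with common difference +3.
Position 16 → track B, term 8 = 45.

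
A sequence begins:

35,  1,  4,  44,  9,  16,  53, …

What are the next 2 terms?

25, 36

Positions follow the repeating pattern ABB; grouping by letter gives 2 tracks.
Track A: 35, 44, 53 — arithmetic, step +9.
Track B: 1, 4, 9, 16 — the squares 1², 2², 3², ….
Term 8 comes from track B (its 5th entry): 25.
Position 9 → track B, term 6 = 36.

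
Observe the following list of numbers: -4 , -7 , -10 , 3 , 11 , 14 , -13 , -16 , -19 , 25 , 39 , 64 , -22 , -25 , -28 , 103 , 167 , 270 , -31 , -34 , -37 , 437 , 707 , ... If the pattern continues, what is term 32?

-52

Reading positions in blocks of 6 reveals the pattern AAABBB — 2 tracks woven together.
Stream A: -4, -7, -10, -13, -16, -19, -22, -25, -28, -31, -34, -37 (arithmetic, step −3).
Stream B: 3, 11, 14, 25, 39, 64, 103, 167, 270, 437, 707 (Fibonacci-style (each term is the sum of the two before it)).
The 32nd slot belongs to stream A; its 17th term is -52.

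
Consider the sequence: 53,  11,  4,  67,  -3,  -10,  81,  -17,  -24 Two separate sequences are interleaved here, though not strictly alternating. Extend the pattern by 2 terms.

95, -31

Reading positions in blocks of 3 reveals the pattern ABB — 2 tracks woven together.
Track A = 53, 67, 81: linear: a_n = 39 + 14·n.
Track B = 11, 4, -3, -10, -17, -24: subtracting 7 each time.
Position 10 → track A, term 4 = 95.
The 11th slot belongs to track B; its 7th term is -31.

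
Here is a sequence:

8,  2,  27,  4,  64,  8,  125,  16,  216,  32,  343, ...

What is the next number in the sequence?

Odd-indexed and even-indexed terms follow separate rules.
Track A: 8, 27, 64, 125, 216, 343. Perfect cubes starting at 2³.
Track B: 2, 4, 8, 16, 32. Powers 2^1, 2^2, 2^3, ….
Position 12 falls in track B as its term 6, giving 64.

64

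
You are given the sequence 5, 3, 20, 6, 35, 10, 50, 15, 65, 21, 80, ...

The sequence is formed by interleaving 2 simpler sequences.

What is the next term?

28

Taking every 2nd term gives 2 separate tracks.
Stream A: 5, 20, 35, 50, 65, 80 (linear: a_n = -10 + 15·n).
Stream B: 3, 6, 10, 15, 21 (triangular numbers n(n+1)/2 for n = 2, 3, …).
Position 12 falls in stream B as its term 6, giving 28.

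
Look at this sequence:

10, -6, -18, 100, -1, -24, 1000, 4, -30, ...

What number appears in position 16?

The terms cycle through 3 interleaved subsequences.
Track A: 10, 100, 1000 (geometric with ratio 10).
Track B: -6, -1, 4 (adding 5 each time).
Track C: -18, -24, -30 (arithmetic with common difference −6).
Position 16 falls in track A as its term 6, giving 1000000.

1000000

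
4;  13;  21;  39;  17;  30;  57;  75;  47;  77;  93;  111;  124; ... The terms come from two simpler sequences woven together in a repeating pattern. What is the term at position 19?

165

Positions follow the repeating pattern AABB; grouping by letter gives 2 tracks.
Track A: 4, 13, 17, 30, 47, 77, 124 (a Fibonacci-like recurrence a_n = a_{n-1} + a_{n-2}).
Track B: 21, 39, 57, 75, 93, 111 (linear: a_n = 3 + 18·n).
Term 19 comes from track B (its 9th entry): 165.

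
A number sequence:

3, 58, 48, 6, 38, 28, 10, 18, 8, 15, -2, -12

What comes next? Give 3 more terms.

21, -22, -32

Positions follow the repeating pattern ABB; grouping by letter gives 2 tracks.
Subsequence A: 3, 6, 10, 15 (triangular numbers starting at T_2).
Subsequence B: 58, 48, 38, 28, 18, 8, -2, -12 (arithmetic with common difference −10).
Position 13 falls in subsequence A as its term 5, giving 21.
Term 14 comes from subsequence B (its 9th entry): -22.
Position 15 falls in subsequence B as its term 10, giving -32.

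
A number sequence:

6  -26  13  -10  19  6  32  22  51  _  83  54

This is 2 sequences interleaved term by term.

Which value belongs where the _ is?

Taking every 2nd term gives 2 separate tracks.
Track A: 6, 13, 19, 32, 51, 83 — a Fibonacci-like recurrence a_n = a_{n-1} + a_{n-2}.
Track B: -26, -10, 6, 22, ?, 54 — adding 16 each time.
Filling track B at index 5 by its rule yields 38.

38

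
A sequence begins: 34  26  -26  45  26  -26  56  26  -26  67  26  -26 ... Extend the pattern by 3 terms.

The slot pattern repeats as ABB (period 3), so there are 2 interleaved tracks.
Track A: 34, 45, 56, 67 (adding 11 each time).
Track B: 26, -26, 26, -26, 26, -26, 26, -26 (alternating ±26).
The 13th slot belongs to track A; its 5th term is 78.
Position 14 → track B, term 9 = 26.
Position 15 → track B, term 10 = -26.

78, 26, -26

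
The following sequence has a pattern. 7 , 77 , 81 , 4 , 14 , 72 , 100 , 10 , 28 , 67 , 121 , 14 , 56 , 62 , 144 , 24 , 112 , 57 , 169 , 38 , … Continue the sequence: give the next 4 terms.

224, 52, 196, 62

The terms cycle through 4 interleaved subsequences.
Track A: 7, 14, 28, 56, 112 (multiplying by 2 each time).
Track B: 77, 72, 67, 62, 57 (arithmetic with common difference −5).
Track C: 81, 100, 121, 144, 169 (the squares 9², 10², 11², …).
Track D: 4, 10, 14, 24, 38 (a Fibonacci-like recurrence a_n = a_{n-1} + a_{n-2}).
The 21st slot belongs to track A; its 6th term is 224.
Position 22 falls in track B as its term 6, giving 52.
Position 23 falls in track C as its term 6, giving 196.
Term 24 comes from track D (its 6th entry): 62.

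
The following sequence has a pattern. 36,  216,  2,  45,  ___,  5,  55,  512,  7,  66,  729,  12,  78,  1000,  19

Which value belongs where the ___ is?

Taking every 3rd term gives 3 separate tracks.
Track A is 36, 45, 55, 66, 78, which is triangular numbers starting at T_8.
Track B is 216, ?, 512, 729, 1000, which is consecutive cubes n³ from n = 6.
Track C is 2, 5, 7, 12, 19, which is each term equals the sum of the previous two.
Track B's pattern makes the blank 343.

343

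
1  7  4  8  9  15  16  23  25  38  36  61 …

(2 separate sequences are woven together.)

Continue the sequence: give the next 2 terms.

49, 99

Positions 1, 3, 5, … form one subsequence and positions 2, 4, 6, … form another.
Track A = 1, 4, 9, 16, 25, 36: consecutive squares n² from n = 1.
Track B = 7, 8, 15, 23, 38, 61: a Fibonacci-like recurrence a_n = a_{n-1} + a_{n-2}.
Position 13 → track A, term 7 = 49.
The 14th slot belongs to track B; its 7th term is 99.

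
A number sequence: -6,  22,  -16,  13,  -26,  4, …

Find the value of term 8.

-5

The terms cycle through 2 interleaved subsequences.
Track A: -6, -16, -26. Arithmetic, step −10.
Track B: 22, 13, 4. Arithmetic, step −9.
The 8th slot belongs to track B; its 4th term is -5.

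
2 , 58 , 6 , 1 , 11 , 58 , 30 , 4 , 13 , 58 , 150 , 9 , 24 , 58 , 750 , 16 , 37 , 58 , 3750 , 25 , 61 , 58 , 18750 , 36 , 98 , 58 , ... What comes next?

93750

Split by position mod 4 into 4 tracks.
Stream A: 2, 11, 13, 24, 37, 61, 98 — Fibonacci-style (each term is the sum of the two before it).
Stream B: 58, 58, 58, 58, 58, 58, 58 — always 58.
Stream C: 6, 30, 150, 750, 3750, 18750 — geometric, ×5 each step.
Stream D: 1, 4, 9, 16, 25, 36 — consecutive squares n² from n = 1.
Position 27 → stream C, term 7 = 93750.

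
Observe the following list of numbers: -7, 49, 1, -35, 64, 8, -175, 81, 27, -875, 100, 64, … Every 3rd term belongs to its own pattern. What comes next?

Taking every 3rd term gives 3 separate tracks.
Stream A is -7, -35, -175, -875, which is geometric with ratio 5.
Stream B is 49, 64, 81, 100, which is consecutive squares n² from n = 7.
Stream C is 1, 8, 27, 64, which is consecutive cubes n³ from n = 1.
Term 13 comes from stream A (its 5th entry): -4375.

-4375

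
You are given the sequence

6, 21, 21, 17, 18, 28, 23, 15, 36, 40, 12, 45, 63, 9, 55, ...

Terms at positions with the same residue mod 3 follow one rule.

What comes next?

103

Split by position mod 3 into 3 tracks.
Track A = 6, 17, 23, 40, 63: each term equals the sum of the previous two.
Track B = 21, 18, 15, 12, 9: linear: a_n = 24 − 3·n.
Track C = 21, 28, 36, 45, 55: triangular numbers n(n+1)/2 for n = 6, 7, ….
Position 16 falls in track A as its term 6, giving 103.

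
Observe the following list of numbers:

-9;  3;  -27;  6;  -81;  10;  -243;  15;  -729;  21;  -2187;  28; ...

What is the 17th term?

-59049

Positions 1, 3, 5, … form one subsequence and positions 2, 4, 6, … form another.
Stream A: -9, -27, -81, -243, -729, -2187. Geometric, ×3 each step.
Stream B: 3, 6, 10, 15, 21, 28. The triangular numbers T_2, T_3, ….
The 17th slot belongs to stream A; its 9th term is -59049.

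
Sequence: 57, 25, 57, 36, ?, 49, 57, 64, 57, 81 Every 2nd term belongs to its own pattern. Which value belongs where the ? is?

57

Odd-indexed and even-indexed terms follow separate rules.
Subsequence A: 57, 57, ?, 57, 57 (always 57).
Subsequence B: 25, 36, 49, 64, 81 (perfect squares starting at 5²).
So the missing entry in subsequence A is 57.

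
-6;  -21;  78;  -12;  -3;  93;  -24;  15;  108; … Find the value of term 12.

Read the sequence 3 terms at a time; column i is its own pattern.
Track A = -6, -12, -24: geometric, ×2 each step.
Track B = -21, -3, 15: linear: a_n = -39 + 18·n.
Track C = 78, 93, 108: adding 15 each time.
The 12th slot belongs to track C; its 4th term is 123.

123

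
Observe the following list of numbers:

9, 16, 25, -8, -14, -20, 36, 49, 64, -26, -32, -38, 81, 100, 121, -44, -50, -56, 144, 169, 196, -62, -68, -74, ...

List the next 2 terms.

225, 256

The slot pattern repeats as AAABBB (period 6), so there are 2 interleaved tracks.
Stream A: 9, 16, 25, 36, 49, 64, 81, 100, 121, 144, 169, 196 — perfect squares starting at 3².
Stream B: -8, -14, -20, -26, -32, -38, -44, -50, -56, -62, -68, -74 — arithmetic with common difference −6.
Position 25 falls in stream A as its term 13, giving 225.
Position 26 → stream A, term 14 = 256.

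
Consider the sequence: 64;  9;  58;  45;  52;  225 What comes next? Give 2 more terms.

Taking every 2nd term gives 2 separate tracks.
Stream A is 64, 58, 52, which is arithmetic with common difference −6.
Stream B is 9, 45, 225, which is geometric with ratio 5.
Term 7 comes from stream A (its 4th entry): 46.
Position 8 → stream B, term 4 = 1125.

46, 1125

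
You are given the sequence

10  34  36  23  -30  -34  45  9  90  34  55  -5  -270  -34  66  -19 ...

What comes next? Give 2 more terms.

810, 34

The terms cycle through 4 interleaved subsequences.
Stream A: 10, -30, 90, -270 — a geometric progression (common ratio -3).
Stream B: 34, -34, 34, -34 — alternating ±34.
Stream C: 36, 45, 55, 66 — the triangular numbers T_8, T_9, ….
Stream D: 23, 9, -5, -19 — linear: a_n = 37 − 14·n.
Term 17 comes from stream A (its 5th entry): 810.
Position 18 falls in stream B as its term 5, giving 34.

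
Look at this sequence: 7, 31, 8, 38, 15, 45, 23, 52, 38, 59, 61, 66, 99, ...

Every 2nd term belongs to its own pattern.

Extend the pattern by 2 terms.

Split by position mod 2 into 2 tracks.
Subsequence A: 7, 8, 15, 23, 38, 61, 99. Fibonacci-style (each term is the sum of the two before it).
Subsequence B: 31, 38, 45, 52, 59, 66. Arithmetic with common difference +7.
Position 14 falls in subsequence B as its term 7, giving 73.
Term 15 comes from subsequence A (its 8th entry): 160.

73, 160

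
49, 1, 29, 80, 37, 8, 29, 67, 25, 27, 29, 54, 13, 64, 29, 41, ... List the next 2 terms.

1, 125

Read the sequence 4 terms at a time; column i is its own pattern.
Stream A is 49, 37, 25, 13, which is arithmetic with common difference −12.
Stream B is 1, 8, 27, 64, which is the cubes 1³, 2³, 3³, ….
Stream C is 29, 29, 29, 29, which is the constant sequence 29.
Stream D is 80, 67, 54, 41, which is arithmetic, step −13.
The 17th slot belongs to stream A; its 5th term is 1.
Position 18 falls in stream B as its term 5, giving 125.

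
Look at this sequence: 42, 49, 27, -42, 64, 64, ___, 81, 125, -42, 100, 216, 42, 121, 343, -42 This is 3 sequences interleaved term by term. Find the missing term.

42

Read the sequence 3 terms at a time; column i is its own pattern.
Subsequence A = 42, -42, ?, -42, 42, -42: alternating ±42.
Subsequence B = 49, 64, 81, 100, 121: the squares 7², 8², 9², ….
Subsequence C = 27, 64, 125, 216, 343: the cubes 3³, 4³, 5³, ….
Filling subsequence A at index 3 by its rule yields 42.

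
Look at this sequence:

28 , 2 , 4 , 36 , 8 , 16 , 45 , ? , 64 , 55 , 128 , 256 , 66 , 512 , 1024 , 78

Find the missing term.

Positions follow the repeating pattern ABB; grouping by letter gives 2 tracks.
Track A: 28, 36, 45, 55, 66, 78 — triangular numbers starting at T_7.
Track B: 2, 4, 8, 16, ?, 64, 128, 256, 512, 1024 — successive powers of 2.
Track B's pattern makes the blank 32.

32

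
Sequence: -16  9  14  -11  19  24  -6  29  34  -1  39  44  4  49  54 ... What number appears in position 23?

The slot pattern repeats as ABB (period 3), so there are 2 interleaved tracks.
Track A: -16, -11, -6, -1, 4 (adding 5 each time).
Track B: 9, 14, 19, 24, 29, 34, 39, 44, 49, 54 (adding 5 each time).
Term 23 comes from track B (its 15th entry): 79.

79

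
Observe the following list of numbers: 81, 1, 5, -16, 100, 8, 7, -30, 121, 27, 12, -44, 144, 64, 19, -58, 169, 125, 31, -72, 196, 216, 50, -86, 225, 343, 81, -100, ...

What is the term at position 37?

324

Split by position mod 4: positions 1, 5, 9, … form one track, and each other residue class forms its own.
Track A: 81, 100, 121, 144, 169, 196, 225. Consecutive squares n² from n = 9.
Track B: 1, 8, 27, 64, 125, 216, 343. Consecutive cubes n³ from n = 1.
Track C: 5, 7, 12, 19, 31, 50, 81. Fibonacci-style (each term is the sum of the two before it).
Track D: -16, -30, -44, -58, -72, -86, -100. Arithmetic, step −14.
Position 37 falls in track A as its term 10, giving 324.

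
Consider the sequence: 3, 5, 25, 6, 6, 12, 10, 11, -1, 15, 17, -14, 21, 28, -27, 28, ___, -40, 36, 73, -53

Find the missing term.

Split by position mod 3: positions 1, 4, 7, … form one track, and each other residue class forms its own.
Track A: 3, 6, 10, 15, 21, 28, 36 (the triangular numbers T_2, T_3, …).
Track B: 5, 6, 11, 17, 28, ?, 73 (each term equals the sum of the previous two).
Track C: 25, 12, -1, -14, -27, -40, -53 (subtracting 13 each time).
Track B's pattern makes the blank 45.

45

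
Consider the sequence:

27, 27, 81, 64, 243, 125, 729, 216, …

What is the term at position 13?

Taking every 2nd term gives 2 separate tracks.
Stream A: 27, 81, 243, 729 — successive powers of 3.
Stream B: 27, 64, 125, 216 — consecutive cubes n³ from n = 3.
Position 13 falls in stream A as its term 7, giving 19683.

19683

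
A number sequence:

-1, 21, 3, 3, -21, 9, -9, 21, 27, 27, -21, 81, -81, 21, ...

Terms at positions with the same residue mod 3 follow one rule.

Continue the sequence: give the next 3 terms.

Taking every 3rd term gives 3 separate tracks.
Track A = -1, 3, -9, 27, -81: geometric with ratio -3.
Track B = 21, -21, 21, -21, 21: alternating ±21.
Track C = 3, 9, 27, 81: powers 3^1, 3^2, 3^3, ….
Position 15 → track C, term 5 = 243.
Term 16 comes from track A (its 6th entry): 243.
Position 17 falls in track B as its term 6, giving -21.

243, 243, -21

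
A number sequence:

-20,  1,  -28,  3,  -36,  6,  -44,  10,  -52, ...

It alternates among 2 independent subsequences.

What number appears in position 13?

Taking every 2nd term gives 2 separate tracks.
Track A is -20, -28, -36, -44, -52, which is arithmetic with common difference −8.
Track B is 1, 3, 6, 10, which is the triangular numbers T_1, T_2, ….
The 13th slot belongs to track A; its 7th term is -68.

-68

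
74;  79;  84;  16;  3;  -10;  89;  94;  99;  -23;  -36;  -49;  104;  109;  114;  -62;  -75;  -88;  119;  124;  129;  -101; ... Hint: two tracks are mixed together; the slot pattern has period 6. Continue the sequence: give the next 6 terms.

The slot pattern repeats as AAABBB (period 6), so there are 2 interleaved tracks.
Subsequence A is 74, 79, 84, 89, 94, 99, 104, 109, 114, 119, 124, 129, which is adding 5 each time.
Subsequence B is 16, 3, -10, -23, -36, -49, -62, -75, -88, -101, which is arithmetic with common difference −13.
Position 23 falls in subsequence B as its term 11, giving -114.
Position 24 falls in subsequence B as its term 12, giving -127.
Term 25 comes from subsequence A (its 13th entry): 134.
Term 26 comes from subsequence A (its 14th entry): 139.
Position 27 → subsequence A, term 15 = 144.
Term 28 comes from subsequence B (its 13th entry): -140.

-114, -127, 134, 139, 144, -140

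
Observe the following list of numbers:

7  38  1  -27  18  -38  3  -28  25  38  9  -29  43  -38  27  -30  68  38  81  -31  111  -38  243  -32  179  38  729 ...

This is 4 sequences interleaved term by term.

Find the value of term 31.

2187

The terms cycle through 4 interleaved subsequences.
Stream A: 7, 18, 25, 43, 68, 111, 179 (a Fibonacci-like recurrence a_n = a_{n-1} + a_{n-2}).
Stream B: 38, -38, 38, -38, 38, -38, 38 (oscillating between 38 and -38).
Stream C: 1, 3, 9, 27, 81, 243, 729 (powers of 3).
Stream D: -27, -28, -29, -30, -31, -32 (linear: a_n = -26 − n).
The 31st slot belongs to stream C; its 8th term is 2187.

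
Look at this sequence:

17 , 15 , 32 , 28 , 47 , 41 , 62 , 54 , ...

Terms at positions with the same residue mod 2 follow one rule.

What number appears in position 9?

77

The terms cycle through 2 interleaved subsequences.
Stream A: 17, 32, 47, 62. Arithmetic with common difference +15.
Stream B: 15, 28, 41, 54. Arithmetic with common difference +13.
Position 9 falls in stream A as its term 5, giving 77.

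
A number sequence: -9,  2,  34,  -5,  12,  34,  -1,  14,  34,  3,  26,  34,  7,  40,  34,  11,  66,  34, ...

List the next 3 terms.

Read the sequence 3 terms at a time; column i is its own pattern.
Subsequence A: -9, -5, -1, 3, 7, 11 (arithmetic with common difference +4).
Subsequence B: 2, 12, 14, 26, 40, 66 (a Fibonacci-like recurrence a_n = a_{n-1} + a_{n-2}).
Subsequence C: 34, 34, 34, 34, 34, 34 (constant 34).
The 19th slot belongs to subsequence A; its 7th term is 15.
The 20th slot belongs to subsequence B; its 7th term is 106.
Position 21 falls in subsequence C as its term 7, giving 34.

15, 106, 34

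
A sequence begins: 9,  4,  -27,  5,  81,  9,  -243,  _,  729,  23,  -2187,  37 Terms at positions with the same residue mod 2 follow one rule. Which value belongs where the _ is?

Split by position mod 2 into 2 tracks.
Track A: 9, -27, 81, -243, 729, -2187. A geometric progression (common ratio -3).
Track B: 4, 5, 9, ?, 23, 37. A Fibonacci-like recurrence a_n = a_{n-1} + a_{n-2}.
So the missing entry in track B is 14.

14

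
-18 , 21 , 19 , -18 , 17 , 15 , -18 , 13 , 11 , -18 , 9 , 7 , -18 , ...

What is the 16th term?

-18

The slot pattern repeats as ABB (period 3), so there are 2 interleaved tracks.
Subsequence A: -18, -18, -18, -18, -18 — the constant sequence -18.
Subsequence B: 21, 19, 17, 15, 13, 11, 9, 7 — arithmetic, step −2.
The 16th slot belongs to subsequence A; its 6th term is -18.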